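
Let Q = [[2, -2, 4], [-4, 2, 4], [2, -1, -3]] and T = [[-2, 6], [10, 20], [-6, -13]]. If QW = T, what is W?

Since Q multiplies W on the left, W = Q⁻¹T.
det Q = 4; the adjugate gives Q⁻¹ = [[-1/2, -5/2, -4], [-1, -7/2, -6], [0, -1/2, -1]].
W = Q⁻¹T = [[-1/2, -5/2, -4], [-1, -7/2, -6], [0, -1/2, -1]] · [[-2, 6], [10, 20], [-6, -13]] = [[0, -1], [3, 2], [1, 3]].

W = [[0, -1], [3, 2], [1, 3]]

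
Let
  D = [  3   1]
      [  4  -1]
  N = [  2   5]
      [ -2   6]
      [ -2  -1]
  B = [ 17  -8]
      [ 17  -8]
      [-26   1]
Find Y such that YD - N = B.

YD = B + N = [[19, -3], [15, -2], [-28, 0]].
Right-multiplying both sides by D⁻¹ gives Y = (B + N)D⁻¹.
D has determinant -7; D⁻¹ = [[1/7, 1/7], [4/7, -3/7]].
Y = (B + N)D⁻¹ = [[1, 4], [1, 3], [-4, -4]].

Y = [[1, 4], [1, 3], [-4, -4]]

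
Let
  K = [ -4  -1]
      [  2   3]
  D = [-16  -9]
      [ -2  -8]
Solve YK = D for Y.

Since K sits to the right of Y, Y = DK⁻¹.
det K = -10, so K⁻¹ = [[-3/10, -1/10], [1/5, 2/5]].
Y = DK⁻¹ = [[-16, -9], [-2, -8]] · [[-3/10, -1/10], [1/5, 2/5]] = [[3, -2], [-1, -3]].

Y = [[3, -2], [-1, -3]]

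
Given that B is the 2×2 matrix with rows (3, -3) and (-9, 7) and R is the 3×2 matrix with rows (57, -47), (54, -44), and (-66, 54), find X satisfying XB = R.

X = [[4, -5], [3, -5], [-4, 6]]

Right-multiplying both sides by B⁻¹ gives X = RB⁻¹.
det B = -6; the adjugate gives B⁻¹ = [[-7/6, -1/2], [-3/2, -1/2]].
X = RB⁻¹ = [[57, -47], [54, -44], [-66, 54]] · [[-7/6, -1/2], [-3/2, -1/2]] = [[4, -5], [3, -5], [-4, 6]].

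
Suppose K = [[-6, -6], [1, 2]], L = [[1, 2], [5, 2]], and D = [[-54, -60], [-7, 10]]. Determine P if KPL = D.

P = [[0, 5], [4, -4]]

Isolating P: multiply by K⁻¹ from the left and L⁻¹ from the right, so P = K⁻¹DL⁻¹.
det K = -6, so K⁻¹ = [[-1/3, -1], [1/6, 1]].
det L = -8, so L⁻¹ = [[-1/4, 1/4], [5/8, -1/8]].
K⁻¹D = [[25, 10], [-16, 0]].
P = (K⁻¹D)L⁻¹ = [[0, 5], [4, -4]].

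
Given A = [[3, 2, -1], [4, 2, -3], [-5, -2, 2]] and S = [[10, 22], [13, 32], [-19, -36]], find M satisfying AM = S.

M = [[5, 6], [-2, 1], [1, -2]]

A is on the left of M, so left-multiply by A⁻¹: M = A⁻¹S.
det A = 6, so A⁻¹ = [[-1/3, -1/3, -2/3], [7/6, 1/6, 5/6], [1/3, -2/3, -1/3]].
M = A⁻¹S = [[-1/3, -1/3, -2/3], [7/6, 1/6, 5/6], [1/3, -2/3, -1/3]] · [[10, 22], [13, 32], [-19, -36]] = [[5, 6], [-2, 1], [1, -2]].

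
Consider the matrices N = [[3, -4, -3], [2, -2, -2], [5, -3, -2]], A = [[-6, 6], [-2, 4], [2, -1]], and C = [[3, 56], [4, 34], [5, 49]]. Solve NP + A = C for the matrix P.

P = [[-1, 5], [0, -5], [-4, -5]]

NP = C − A = [[9, 50], [6, 30], [3, 50]].
Since N multiplies P on the left, P = N⁻¹(C − A).
det N = 6; the adjugate gives N⁻¹ = [[-1/3, 1/6, 1/3], [-1, 3/2, 0], [2/3, -11/6, 1/3]].
P = N⁻¹(C − A) = [[-1, 5], [0, -5], [-4, -5]].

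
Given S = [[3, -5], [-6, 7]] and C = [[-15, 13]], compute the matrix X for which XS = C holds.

Since S sits to the right of X, X = CS⁻¹.
det S = -9; the adjugate gives S⁻¹ = [[-7/9, -5/9], [-2/3, -1/3]].
X = CS⁻¹ = [[-15, 13]] · [[-7/9, -5/9], [-2/3, -1/3]] = [[3, 4]].

X = [[3, 4]]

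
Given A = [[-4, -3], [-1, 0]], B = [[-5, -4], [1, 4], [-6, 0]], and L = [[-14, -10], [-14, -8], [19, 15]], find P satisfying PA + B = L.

PA = L − B = [[-9, -6], [-15, -12], [25, 15]].
A is on the right of P, so right-multiply by A⁻¹: P = (L − B)A⁻¹.
det A = -3; the adjugate gives A⁻¹ = [[0, -1], [-1/3, 4/3]].
P = (L − B)A⁻¹ = [[2, 1], [4, -1], [-5, -5]].

P = [[2, 1], [4, -1], [-5, -5]]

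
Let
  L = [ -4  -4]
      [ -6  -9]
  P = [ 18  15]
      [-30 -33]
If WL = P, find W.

Since L sits to the right of W, W = PL⁻¹.
L has determinant 12; L⁻¹ = [[-3/4, 1/3], [1/2, -1/3]].
W = PL⁻¹ = [[18, 15], [-30, -33]] · [[-3/4, 1/3], [1/2, -1/3]] = [[-6, 1], [6, 1]].

W = [[-6, 1], [6, 1]]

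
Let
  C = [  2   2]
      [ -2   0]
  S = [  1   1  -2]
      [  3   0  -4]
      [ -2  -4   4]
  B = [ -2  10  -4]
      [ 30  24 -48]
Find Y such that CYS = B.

Isolating Y: multiply by C⁻¹ from the left and S⁻¹ from the right, so Y = C⁻¹BS⁻¹.
det C = 4, so C⁻¹ = [[0, -1/2], [1/2, 1/2]].
det S = 4; the adjugate gives S⁻¹ = [[-4, 1, -1], [-1, 0, -1/2], [-3, 1/2, -3/4]].
C⁻¹B = [[-15, -12, 24], [14, 17, -26]].
Y = (C⁻¹B)S⁻¹ = [[0, -3, 3], [5, 1, -3]].

Y = [[0, -3, 3], [5, 1, -3]]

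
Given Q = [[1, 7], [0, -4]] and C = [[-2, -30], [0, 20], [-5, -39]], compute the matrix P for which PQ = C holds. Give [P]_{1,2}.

4

Q is on the right of P, so right-multiply by Q⁻¹: P = CQ⁻¹.
det Q = -4; the adjugate gives Q⁻¹ = [[1, 7/4], [0, -1/4]].
P = CQ⁻¹ = [[-2, -30], [0, 20], [-5, -39]] · [[1, 7/4], [0, -1/4]] = [[-2, 4], [0, -5], [-5, 1]].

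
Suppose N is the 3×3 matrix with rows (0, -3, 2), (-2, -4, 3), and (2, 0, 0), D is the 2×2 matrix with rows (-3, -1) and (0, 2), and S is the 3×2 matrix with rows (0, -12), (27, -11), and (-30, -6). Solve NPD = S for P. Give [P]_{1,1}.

Isolating P: multiply by N⁻¹ from the left and D⁻¹ from the right, so P = N⁻¹SD⁻¹.
det N = -2, so N⁻¹ = [[0, 0, 1/2], [-3, 2, 2], [-4, 3, 3]].
det D = -6, so D⁻¹ = [[-1/3, -1/6], [0, 1/2]].
N⁻¹S = [[-15, -3], [-6, 2], [-9, -3]].
P = (N⁻¹S)D⁻¹ = [[5, 1], [2, 2], [3, 0]].

5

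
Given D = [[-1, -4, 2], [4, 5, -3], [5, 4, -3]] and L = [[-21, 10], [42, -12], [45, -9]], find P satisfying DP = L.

Since D multiplies P on the left, P = D⁻¹L.
det D = -3, so D⁻¹ = [[1, 4/3, -2/3], [1, 7/3, -5/3], [3, 16/3, -11/3]].
P = D⁻¹L = [[1, 4/3, -2/3], [1, 7/3, -5/3], [3, 16/3, -11/3]] · [[-21, 10], [42, -12], [45, -9]] = [[5, 0], [2, -3], [-4, -1]].

P = [[5, 0], [2, -3], [-4, -1]]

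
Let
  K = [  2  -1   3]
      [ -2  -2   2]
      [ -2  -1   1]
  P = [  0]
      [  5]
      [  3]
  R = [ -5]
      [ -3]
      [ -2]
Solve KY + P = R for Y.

KY = R − P = [[-5], [-8], [-5]].
K is on the left of Y, so left-multiply by K⁻¹: Y = K⁻¹(R − P).
K has determinant -4; K⁻¹ = [[0, 1/2, -1], [1/2, -2, 5/2], [1/2, -1, 3/2]].
Y = K⁻¹(R − P) = [[1], [1], [-2]].

Y = [[1], [1], [-2]]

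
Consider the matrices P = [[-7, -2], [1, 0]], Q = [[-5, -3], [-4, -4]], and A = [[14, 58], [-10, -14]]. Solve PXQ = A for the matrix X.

X = P⁻¹AQ⁻¹ (apply P⁻¹ on the left and Q⁻¹ on the right).
det P = 2, so P⁻¹ = [[0, 1], [-1/2, -7/2]].
Q has determinant 8; Q⁻¹ = [[-1/2, 3/8], [1/2, -5/8]].
P⁻¹A = [[-10, -14], [28, 20]].
X = (P⁻¹A)Q⁻¹ = [[-2, 5], [-4, -2]].

X = [[-2, 5], [-4, -2]]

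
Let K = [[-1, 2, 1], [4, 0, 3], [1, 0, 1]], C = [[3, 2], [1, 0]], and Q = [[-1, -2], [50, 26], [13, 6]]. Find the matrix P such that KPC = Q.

Isolating P: multiply by K⁻¹ from the left and C⁻¹ from the right, so P = K⁻¹QC⁻¹.
det K = -2, so K⁻¹ = [[0, 1, -3], [1/2, 1, -7/2], [0, -1, 4]].
det C = -2; the adjugate gives C⁻¹ = [[0, 1], [1/2, -3/2]].
K⁻¹Q = [[11, 8], [4, 4], [2, -2]].
P = (K⁻¹Q)C⁻¹ = [[4, -1], [2, -2], [-1, 5]].

P = [[4, -1], [2, -2], [-1, 5]]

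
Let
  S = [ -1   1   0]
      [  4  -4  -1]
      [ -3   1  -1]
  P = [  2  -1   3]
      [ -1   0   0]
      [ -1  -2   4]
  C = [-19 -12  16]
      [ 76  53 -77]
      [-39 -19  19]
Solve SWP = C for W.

Isolating W: multiply by S⁻¹ from the left and P⁻¹ from the right, so W = S⁻¹CP⁻¹.
det S = 2, so S⁻¹ = [[5/2, 1/2, -1/2], [7/2, 1/2, -1/2], [-4, -1, 0]].
det P = 2, so P⁻¹ = [[0, -1, 0], [2, 11/2, -3/2], [1, 5/2, -1/2]].
S⁻¹C = [[10, 6, -8], [-9, -6, 8], [0, -5, 13]].
W = (S⁻¹C)P⁻¹ = [[4, 3, -5], [-4, -4, 5], [3, 5, 1]].

W = [[4, 3, -5], [-4, -4, 5], [3, 5, 1]]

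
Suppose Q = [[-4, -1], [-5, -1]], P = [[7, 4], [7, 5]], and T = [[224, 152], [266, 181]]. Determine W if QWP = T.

W = [[-1, -5], [-4, -4]]

Left-multiply by Q⁻¹ and right-multiply by P⁻¹: W = Q⁻¹TP⁻¹.
Q has determinant -1; Q⁻¹ = [[1, -1], [-5, 4]].
det P = 7; the adjugate gives P⁻¹ = [[5/7, -4/7], [-1, 1]].
Q⁻¹T = [[-42, -29], [-56, -36]].
W = (Q⁻¹T)P⁻¹ = [[-1, -5], [-4, -4]].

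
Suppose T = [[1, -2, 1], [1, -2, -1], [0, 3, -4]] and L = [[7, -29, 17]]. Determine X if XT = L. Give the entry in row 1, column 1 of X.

T is on the right of X, so right-multiply by T⁻¹: X = LT⁻¹.
det T = 6, so T⁻¹ = [[11/6, -5/6, 2/3], [2/3, -2/3, 1/3], [1/2, -1/2, 0]].
X = LT⁻¹ = [[7, -29, 17]] · [[11/6, -5/6, 2/3], [2/3, -2/3, 1/3], [1/2, -1/2, 0]] = [[2, 5, -5]].

2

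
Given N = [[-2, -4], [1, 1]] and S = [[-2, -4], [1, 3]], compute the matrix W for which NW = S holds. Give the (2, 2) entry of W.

Since N multiplies W on the left, W = N⁻¹S.
N has determinant 2; N⁻¹ = [[1/2, 2], [-1/2, -1]].
W = N⁻¹S = [[1/2, 2], [-1/2, -1]] · [[-2, -4], [1, 3]] = [[1, 4], [0, -1]].

-1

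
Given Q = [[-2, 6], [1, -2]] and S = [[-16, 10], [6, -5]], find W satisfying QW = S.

W = [[2, -5], [-2, 0]]

Since Q multiplies W on the left, W = Q⁻¹S.
det Q = -2; the adjugate gives Q⁻¹ = [[1, 3], [1/2, 1]].
W = Q⁻¹S = [[1, 3], [1/2, 1]] · [[-16, 10], [6, -5]] = [[2, -5], [-2, 0]].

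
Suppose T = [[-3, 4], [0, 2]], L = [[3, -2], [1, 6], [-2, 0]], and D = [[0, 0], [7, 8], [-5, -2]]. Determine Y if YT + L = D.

Y = [[1, -1], [-2, 5], [1, -3]]

YT = D − L = [[-3, 2], [6, 2], [-3, -2]].
Since T sits to the right of Y, Y = (D − L)T⁻¹.
det T = -6; the adjugate gives T⁻¹ = [[-1/3, 2/3], [0, 1/2]].
Y = (D − L)T⁻¹ = [[1, -1], [-2, 5], [1, -3]].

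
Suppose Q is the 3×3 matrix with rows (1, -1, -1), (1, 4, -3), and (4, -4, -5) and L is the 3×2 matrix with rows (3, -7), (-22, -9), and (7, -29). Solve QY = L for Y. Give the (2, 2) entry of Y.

0

Left-multiplying both sides by Q⁻¹ gives Y = Q⁻¹L.
det Q = -5, so Q⁻¹ = [[32/5, 1/5, -7/5], [7/5, 1/5, -2/5], [4, 0, -1]].
Y = Q⁻¹L = [[32/5, 1/5, -7/5], [7/5, 1/5, -2/5], [4, 0, -1]] · [[3, -7], [-22, -9], [7, -29]] = [[5, -6], [-3, 0], [5, 1]].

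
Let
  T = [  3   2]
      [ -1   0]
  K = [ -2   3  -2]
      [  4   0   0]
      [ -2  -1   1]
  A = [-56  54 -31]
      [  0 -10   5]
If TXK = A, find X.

X = [[5, 5, 5], [4, -5, 0]]

Isolating X: multiply by T⁻¹ from the left and K⁻¹ from the right, so X = T⁻¹AK⁻¹.
det T = 2; the adjugate gives T⁻¹ = [[0, -1], [1/2, 3/2]].
det K = -4; the adjugate gives K⁻¹ = [[0, 1/4, 0], [1, 3/2, 2], [1, 2, 3]].
T⁻¹A = [[0, 10, -5], [-28, 12, -8]].
X = (T⁻¹A)K⁻¹ = [[5, 5, 5], [4, -5, 0]].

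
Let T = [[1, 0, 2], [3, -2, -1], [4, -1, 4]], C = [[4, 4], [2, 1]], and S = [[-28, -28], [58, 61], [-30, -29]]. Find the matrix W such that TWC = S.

Isolating W: multiply by T⁻¹ from the left and C⁻¹ from the right, so W = T⁻¹SC⁻¹.
det T = 1, so T⁻¹ = [[-9, -2, 4], [-16, -4, 7], [5, 1, -2]].
det C = -4, so C⁻¹ = [[-1/4, 1], [1/2, -1]].
T⁻¹S = [[16, 14], [6, 1], [-22, -21]].
W = (T⁻¹S)C⁻¹ = [[3, 2], [-1, 5], [-5, -1]].

W = [[3, 2], [-1, 5], [-5, -1]]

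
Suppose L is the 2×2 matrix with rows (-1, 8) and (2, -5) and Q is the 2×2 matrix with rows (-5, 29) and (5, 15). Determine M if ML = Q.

Right-multiplying both sides by L⁻¹ gives M = QL⁻¹.
det L = -11; the adjugate gives L⁻¹ = [[5/11, 8/11], [2/11, 1/11]].
M = QL⁻¹ = [[-5, 29], [5, 15]] · [[5/11, 8/11], [2/11, 1/11]] = [[3, -1], [5, 5]].

M = [[3, -1], [5, 5]]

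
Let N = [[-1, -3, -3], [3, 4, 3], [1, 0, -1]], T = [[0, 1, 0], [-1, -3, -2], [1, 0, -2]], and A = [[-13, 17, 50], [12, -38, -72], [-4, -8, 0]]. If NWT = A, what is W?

W = N⁻¹AT⁻¹ (apply N⁻¹ on the left and T⁻¹ on the right).
det N = -2; the adjugate gives N⁻¹ = [[2, 3/2, -3/2], [-3, -2, 3], [2, 3/2, -5/2]].
det T = -4; the adjugate gives T⁻¹ = [[-3/2, -1/2, 1/2], [1, 0, 0], [-3/4, -1/4, -1/4]].
N⁻¹A = [[-2, -11, -8], [3, 1, -6], [2, -3, -8]].
W = (N⁻¹A)T⁻¹ = [[-2, 3, 1], [1, 0, 3], [0, 1, 3]].

W = [[-2, 3, 1], [1, 0, 3], [0, 1, 3]]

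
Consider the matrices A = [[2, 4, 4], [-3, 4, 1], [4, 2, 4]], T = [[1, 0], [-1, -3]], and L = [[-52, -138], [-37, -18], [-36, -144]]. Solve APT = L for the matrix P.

P = [[5, 5], [-4, 4], [0, 5]]

Isolating P: multiply by A⁻¹ from the left and T⁻¹ from the right, so P = A⁻¹LT⁻¹.
det A = 4, so A⁻¹ = [[7/2, -2, -3], [4, -2, -7/2], [-11/2, 3, 5]].
det T = -3; the adjugate gives T⁻¹ = [[1, 0], [-1/3, -1/3]].
A⁻¹L = [[0, -15], [-8, -12], [-5, -15]].
P = (A⁻¹L)T⁻¹ = [[5, 5], [-4, 4], [0, 5]].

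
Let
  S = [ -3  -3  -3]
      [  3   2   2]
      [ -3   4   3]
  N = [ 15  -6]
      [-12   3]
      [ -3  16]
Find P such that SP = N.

P = [[-2, -1], [0, 4], [-3, -1]]

Since S multiplies P on the left, P = S⁻¹N.
S has determinant -3; S⁻¹ = [[2/3, 1, 0], [5, 6, 1], [-6, -7, -1]].
P = S⁻¹N = [[2/3, 1, 0], [5, 6, 1], [-6, -7, -1]] · [[15, -6], [-12, 3], [-3, 16]] = [[-2, -1], [0, 4], [-3, -1]].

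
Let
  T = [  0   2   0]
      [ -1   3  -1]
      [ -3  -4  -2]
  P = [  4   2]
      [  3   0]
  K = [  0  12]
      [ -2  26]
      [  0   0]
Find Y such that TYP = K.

Y = T⁻¹KP⁻¹ (apply T⁻¹ on the left and P⁻¹ on the right).
T has determinant 2; T⁻¹ = [[-5, 2, -1], [1/2, 0, 0], [13/2, -3, 1]].
P has determinant -6; P⁻¹ = [[0, 1/3], [1/2, -2/3]].
T⁻¹K = [[-4, -8], [0, 6], [6, 0]].
Y = (T⁻¹K)P⁻¹ = [[-4, 4], [3, -4], [0, 2]].

Y = [[-4, 4], [3, -4], [0, 2]]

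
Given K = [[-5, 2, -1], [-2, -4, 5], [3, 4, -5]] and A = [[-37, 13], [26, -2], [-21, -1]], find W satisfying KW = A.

K is on the left of W, so left-multiply by K⁻¹: W = K⁻¹A.
det K = 6, so K⁻¹ = [[0, 1, 1], [5/6, 14/3, 9/2], [2/3, 13/3, 4]].
W = K⁻¹A = [[0, 1, 1], [5/6, 14/3, 9/2], [2/3, 13/3, 4]] · [[-37, 13], [26, -2], [-21, -1]] = [[5, -3], [-4, -3], [4, -4]].

W = [[5, -3], [-4, -3], [4, -4]]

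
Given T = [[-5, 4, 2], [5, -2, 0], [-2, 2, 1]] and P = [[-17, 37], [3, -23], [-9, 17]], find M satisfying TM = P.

Left-multiplying both sides by T⁻¹ gives M = T⁻¹P.
det T = 2; the adjugate gives T⁻¹ = [[-1, 0, 2], [-5/2, -1/2, 5], [3, 1, -5]].
M = T⁻¹P = [[-1, 0, 2], [-5/2, -1/2, 5], [3, 1, -5]] · [[-17, 37], [3, -23], [-9, 17]] = [[-1, -3], [-4, 4], [-3, 3]].

M = [[-1, -3], [-4, 4], [-3, 3]]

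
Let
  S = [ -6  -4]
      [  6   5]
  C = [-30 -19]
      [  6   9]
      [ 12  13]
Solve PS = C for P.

S is on the right of P, so right-multiply by S⁻¹: P = CS⁻¹.
S has determinant -6; S⁻¹ = [[-5/6, -2/3], [1, 1]].
P = CS⁻¹ = [[-30, -19], [6, 9], [12, 13]] · [[-5/6, -2/3], [1, 1]] = [[6, 1], [4, 5], [3, 5]].

P = [[6, 1], [4, 5], [3, 5]]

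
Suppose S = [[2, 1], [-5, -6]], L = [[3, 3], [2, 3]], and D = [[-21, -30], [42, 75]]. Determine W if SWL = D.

Isolating W: multiply by S⁻¹ from the left and L⁻¹ from the right, so W = S⁻¹DL⁻¹.
det S = -7; the adjugate gives S⁻¹ = [[6/7, 1/7], [-5/7, -2/7]].
det L = 3; the adjugate gives L⁻¹ = [[1, -1], [-2/3, 1]].
S⁻¹D = [[-12, -15], [3, 0]].
W = (S⁻¹D)L⁻¹ = [[-2, -3], [3, -3]].

W = [[-2, -3], [3, -3]]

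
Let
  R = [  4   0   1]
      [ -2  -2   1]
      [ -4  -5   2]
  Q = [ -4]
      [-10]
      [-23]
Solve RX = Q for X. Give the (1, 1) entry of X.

Left-multiplying both sides by R⁻¹ gives X = R⁻¹Q.
det R = 6, so R⁻¹ = [[1/6, -5/6, 1/3], [0, 2, -1], [1/3, 10/3, -4/3]].
X = R⁻¹Q = [[1/6, -5/6, 1/3], [0, 2, -1], [1/3, 10/3, -4/3]] · [[-4], [-10], [-23]] = [[0], [3], [-4]].

0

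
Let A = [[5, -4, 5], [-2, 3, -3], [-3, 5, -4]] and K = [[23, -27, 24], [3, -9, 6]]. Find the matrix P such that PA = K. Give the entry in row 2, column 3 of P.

-2

Right-multiplying both sides by A⁻¹ gives P = KA⁻¹.
det A = 6, so A⁻¹ = [[1/2, 3/2, -1/2], [1/6, -5/6, 5/6], [-1/6, -13/6, 7/6]].
P = KA⁻¹ = [[23, -27, 24], [3, -9, 6]] · [[1/2, 3/2, -1/2], [1/6, -5/6, 5/6], [-1/6, -13/6, 7/6]] = [[3, 5, -6], [-1, -1, -2]].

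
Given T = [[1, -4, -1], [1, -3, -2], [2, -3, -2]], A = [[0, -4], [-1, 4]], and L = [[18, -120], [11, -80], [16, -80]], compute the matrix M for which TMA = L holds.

Left-multiply by T⁻¹ and right-multiply by A⁻¹: M = T⁻¹LA⁻¹.
T has determinant 5; T⁻¹ = [[0, -1, 1], [-2/5, 0, 1/5], [3/5, -1, 1/5]].
A has determinant -4; A⁻¹ = [[-1, -1], [-1/4, 0]].
T⁻¹L = [[5, 0], [-4, 32], [3, -8]].
M = (T⁻¹L)A⁻¹ = [[-5, -5], [-4, 4], [-1, -3]].

M = [[-5, -5], [-4, 4], [-1, -3]]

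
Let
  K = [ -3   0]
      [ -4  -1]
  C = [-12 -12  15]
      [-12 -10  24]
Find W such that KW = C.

K is on the left of W, so left-multiply by K⁻¹: W = K⁻¹C.
det K = 3, so K⁻¹ = [[-1/3, 0], [4/3, -1]].
W = K⁻¹C = [[-1/3, 0], [4/3, -1]] · [[-12, -12, 15], [-12, -10, 24]] = [[4, 4, -5], [-4, -6, -4]].

W = [[4, 4, -5], [-4, -6, -4]]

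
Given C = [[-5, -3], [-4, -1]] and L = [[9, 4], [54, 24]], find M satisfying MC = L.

M = [[-1, -1], [-6, -6]]

Since C sits to the right of M, M = LC⁻¹.
C has determinant -7; C⁻¹ = [[1/7, -3/7], [-4/7, 5/7]].
M = LC⁻¹ = [[9, 4], [54, 24]] · [[1/7, -3/7], [-4/7, 5/7]] = [[-1, -1], [-6, -6]].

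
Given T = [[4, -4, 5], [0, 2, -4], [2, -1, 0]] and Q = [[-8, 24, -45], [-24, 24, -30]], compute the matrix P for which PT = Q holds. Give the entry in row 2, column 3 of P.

0

Since T sits to the right of P, P = QT⁻¹.
T has determinant -4; T⁻¹ = [[1, 5/4, -3/2], [2, 5/2, -4], [1, 1, -2]].
P = QT⁻¹ = [[-8, 24, -45], [-24, 24, -30]] · [[1, 5/4, -3/2], [2, 5/2, -4], [1, 1, -2]] = [[-5, 5, 6], [-6, 0, 0]].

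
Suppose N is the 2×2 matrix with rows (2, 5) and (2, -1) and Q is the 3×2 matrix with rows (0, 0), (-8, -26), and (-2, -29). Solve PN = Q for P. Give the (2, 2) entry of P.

1

N is on the right of P, so right-multiply by N⁻¹: P = QN⁻¹.
det N = -12; the adjugate gives N⁻¹ = [[1/12, 5/12], [1/6, -1/6]].
P = QN⁻¹ = [[0, 0], [-8, -26], [-2, -29]] · [[1/12, 5/12], [1/6, -1/6]] = [[0, 0], [-5, 1], [-5, 4]].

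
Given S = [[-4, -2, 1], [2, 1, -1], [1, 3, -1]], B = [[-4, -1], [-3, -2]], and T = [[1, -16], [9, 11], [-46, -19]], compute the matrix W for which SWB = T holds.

Left-multiply by S⁻¹ and right-multiply by B⁻¹: W = S⁻¹TB⁻¹.
det S = -5; the adjugate gives S⁻¹ = [[-2/5, -1/5, -1/5], [-1/5, -3/5, 2/5], [-1, -2, 0]].
det B = 5; the adjugate gives B⁻¹ = [[-2/5, 1/5], [3/5, -4/5]].
S⁻¹T = [[7, 8], [-24, -11], [-19, -6]].
W = (S⁻¹T)B⁻¹ = [[2, -5], [3, 4], [4, 1]].

W = [[2, -5], [3, 4], [4, 1]]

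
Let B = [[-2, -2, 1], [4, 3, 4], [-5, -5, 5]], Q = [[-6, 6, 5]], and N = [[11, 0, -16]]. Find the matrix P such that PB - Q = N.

P = [[-2, -1, -1]]

PB = N + Q = [[5, 6, -11]].
Since B sits to the right of P, P = (N + Q)B⁻¹.
B has determinant 5; B⁻¹ = [[7, 1, -11/5], [-8, -1, 12/5], [-1, 0, 2/5]].
P = (N + Q)B⁻¹ = [[-2, -1, -1]].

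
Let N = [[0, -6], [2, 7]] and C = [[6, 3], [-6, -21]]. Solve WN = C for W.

W = [[3, 3], [0, -3]]

Right-multiplying both sides by N⁻¹ gives W = CN⁻¹.
det N = 12, so N⁻¹ = [[7/12, 1/2], [-1/6, 0]].
W = CN⁻¹ = [[6, 3], [-6, -21]] · [[7/12, 1/2], [-1/6, 0]] = [[3, 3], [0, -3]].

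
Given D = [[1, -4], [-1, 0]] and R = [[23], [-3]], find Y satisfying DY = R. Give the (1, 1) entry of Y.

Since D multiplies Y on the left, Y = D⁻¹R.
D has determinant -4; D⁻¹ = [[0, -1], [-1/4, -1/4]].
Y = D⁻¹R = [[0, -1], [-1/4, -1/4]] · [[23], [-3]] = [[3], [-5]].

3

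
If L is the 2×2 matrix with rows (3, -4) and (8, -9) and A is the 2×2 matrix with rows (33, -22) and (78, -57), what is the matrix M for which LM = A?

Since L multiplies M on the left, M = L⁻¹A.
L has determinant 5; L⁻¹ = [[-9/5, 4/5], [-8/5, 3/5]].
M = L⁻¹A = [[-9/5, 4/5], [-8/5, 3/5]] · [[33, -22], [78, -57]] = [[3, -6], [-6, 1]].

M = [[3, -6], [-6, 1]]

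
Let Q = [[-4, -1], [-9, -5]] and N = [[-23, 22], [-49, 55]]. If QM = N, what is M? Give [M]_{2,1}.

-1

Since Q multiplies M on the left, M = Q⁻¹N.
det Q = 11; the adjugate gives Q⁻¹ = [[-5/11, 1/11], [9/11, -4/11]].
M = Q⁻¹N = [[-5/11, 1/11], [9/11, -4/11]] · [[-23, 22], [-49, 55]] = [[6, -5], [-1, -2]].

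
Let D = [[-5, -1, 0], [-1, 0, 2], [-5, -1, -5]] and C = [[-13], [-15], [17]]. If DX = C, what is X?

X = [[3], [-2], [-6]]

D is on the left of X, so left-multiply by D⁻¹: X = D⁻¹C.
det D = 5, so D⁻¹ = [[2/5, -1, -2/5], [-3, 5, 2], [1/5, 0, -1/5]].
X = D⁻¹C = [[2/5, -1, -2/5], [-3, 5, 2], [1/5, 0, -1/5]] · [[-13], [-15], [17]] = [[3], [-2], [-6]].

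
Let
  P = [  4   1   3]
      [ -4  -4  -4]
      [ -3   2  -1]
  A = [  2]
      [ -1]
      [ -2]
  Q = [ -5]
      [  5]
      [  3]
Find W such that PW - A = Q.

PW = Q + A = [[-3], [4], [1]].
Left-multiplying both sides by P⁻¹ gives W = P⁻¹(Q + A).
det P = -4, so P⁻¹ = [[-3, -7/4, -2], [-2, -5/4, -1], [5, 11/4, 3]].
W = P⁻¹(Q + A) = [[0], [0], [-1]].

W = [[0], [0], [-1]]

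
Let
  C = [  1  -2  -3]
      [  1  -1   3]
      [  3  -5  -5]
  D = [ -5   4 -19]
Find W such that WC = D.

C is on the right of W, so right-multiply by C⁻¹: W = DC⁻¹.
det C = -2, so C⁻¹ = [[-10, -5/2, 9/2], [-7, -2, 3], [1, 1/2, -1/2]].
W = DC⁻¹ = [[-5, 4, -19]] · [[-10, -5/2, 9/2], [-7, -2, 3], [1, 1/2, -1/2]] = [[3, -5, -1]].

W = [[3, -5, -1]]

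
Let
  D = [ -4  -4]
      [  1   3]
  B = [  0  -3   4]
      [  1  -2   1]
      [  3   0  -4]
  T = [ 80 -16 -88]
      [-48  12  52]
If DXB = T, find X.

X = [[-2, 3, -3], [2, -5, -3]]

Left-multiply by D⁻¹ and right-multiply by B⁻¹: X = D⁻¹TB⁻¹.
D has determinant -8; D⁻¹ = [[-3/8, -1/2], [1/8, 1/2]].
det B = 3, so B⁻¹ = [[8/3, -4, 5/3], [7/3, -4, 4/3], [2, -3, 1]].
D⁻¹T = [[-6, 0, 7], [-14, 4, 15]].
X = (D⁻¹T)B⁻¹ = [[-2, 3, -3], [2, -5, -3]].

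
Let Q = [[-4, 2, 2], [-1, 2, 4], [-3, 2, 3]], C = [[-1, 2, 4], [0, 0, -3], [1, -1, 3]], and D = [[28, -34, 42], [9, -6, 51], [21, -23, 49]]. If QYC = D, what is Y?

Y = [[1, -1, -4], [-4, -3, 2], [3, 1, 1]]

Left-multiply by Q⁻¹ and right-multiply by C⁻¹: Y = Q⁻¹DC⁻¹.
det Q = -2, so Q⁻¹ = [[1, 1, -2], [9/2, 3, -7], [-2, -1, 3]].
det C = -3, so C⁻¹ = [[1, 10/3, 2], [1, 7/3, 1], [0, -1/3, 0]].
Q⁻¹D = [[-5, 6, -5], [6, -10, -1], [-2, 5, 12]].
Y = (Q⁻¹D)C⁻¹ = [[1, -1, -4], [-4, -3, 2], [3, 1, 1]].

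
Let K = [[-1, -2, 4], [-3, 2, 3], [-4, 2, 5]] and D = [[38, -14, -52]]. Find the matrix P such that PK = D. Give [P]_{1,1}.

-3

K is on the right of P, so right-multiply by K⁻¹: P = DK⁻¹.
det K = -2, so K⁻¹ = [[-2, -9, 7], [-3/2, -11/2, 9/2], [-1, -5, 4]].
P = DK⁻¹ = [[38, -14, -52]] · [[-2, -9, 7], [-3/2, -11/2, 9/2], [-1, -5, 4]] = [[-3, -5, -5]].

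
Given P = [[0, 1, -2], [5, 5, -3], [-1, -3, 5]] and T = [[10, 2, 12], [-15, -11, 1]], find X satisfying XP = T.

X = [[2, 3, 5], [4, -3, 0]]

Right-multiplying both sides by P⁻¹ gives X = TP⁻¹.
det P = -2; the adjugate gives P⁻¹ = [[-8, -1/2, -7/2], [11, 1, 5], [5, 1/2, 5/2]].
X = TP⁻¹ = [[10, 2, 12], [-15, -11, 1]] · [[-8, -1/2, -7/2], [11, 1, 5], [5, 1/2, 5/2]] = [[2, 3, 5], [4, -3, 0]].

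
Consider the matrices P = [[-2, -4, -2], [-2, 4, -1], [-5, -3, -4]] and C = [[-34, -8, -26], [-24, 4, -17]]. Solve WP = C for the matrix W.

P is on the right of W, so right-multiply by P⁻¹: W = CP⁻¹.
det P = -2, so P⁻¹ = [[19/2, 5, -6], [3/2, 1, -1], [-13, -7, 8]].
W = CP⁻¹ = [[-34, -8, -26], [-24, 4, -17]] · [[19/2, 5, -6], [3/2, 1, -1], [-13, -7, 8]] = [[3, 4, 4], [-1, 3, 4]].

W = [[3, 4, 4], [-1, 3, 4]]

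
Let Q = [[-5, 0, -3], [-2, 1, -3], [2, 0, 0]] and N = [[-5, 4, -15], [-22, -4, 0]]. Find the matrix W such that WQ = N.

Since Q sits to the right of W, W = NQ⁻¹.
det Q = 6, so Q⁻¹ = [[0, 0, 1/2], [-1, 1, -3/2], [-1/3, 0, -5/6]].
W = NQ⁻¹ = [[-5, 4, -15], [-22, -4, 0]] · [[0, 0, 1/2], [-1, 1, -3/2], [-1/3, 0, -5/6]] = [[1, 4, 4], [4, -4, -5]].

W = [[1, 4, 4], [4, -4, -5]]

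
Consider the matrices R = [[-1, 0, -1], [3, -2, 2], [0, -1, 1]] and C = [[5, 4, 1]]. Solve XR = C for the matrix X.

X = [[-5, 0, -4]]

Right-multiplying both sides by R⁻¹ gives X = CR⁻¹.
det R = 3; the adjugate gives R⁻¹ = [[0, 1/3, -2/3], [-1, -1/3, -1/3], [-1, -1/3, 2/3]].
X = CR⁻¹ = [[5, 4, 1]] · [[0, 1/3, -2/3], [-1, -1/3, -1/3], [-1, -1/3, 2/3]] = [[-5, 0, -4]].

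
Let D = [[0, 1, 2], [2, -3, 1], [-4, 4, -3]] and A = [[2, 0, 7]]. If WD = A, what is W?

W = [[3, 1, 0]]

Right-multiplying both sides by D⁻¹ gives W = AD⁻¹.
det D = -6, so D⁻¹ = [[-5/6, -11/6, -7/6], [-1/3, -4/3, -2/3], [2/3, 2/3, 1/3]].
W = AD⁻¹ = [[2, 0, 7]] · [[-5/6, -11/6, -7/6], [-1/3, -4/3, -2/3], [2/3, 2/3, 1/3]] = [[3, 1, 0]].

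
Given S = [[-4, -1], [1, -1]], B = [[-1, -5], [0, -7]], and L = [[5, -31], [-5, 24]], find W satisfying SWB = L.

Left-multiply by S⁻¹ and right-multiply by B⁻¹: W = S⁻¹LB⁻¹.
det S = 5; the adjugate gives S⁻¹ = [[-1/5, 1/5], [-1/5, -4/5]].
det B = 7, so B⁻¹ = [[-1, 5/7], [0, -1/7]].
S⁻¹L = [[-2, 11], [3, -13]].
W = (S⁻¹L)B⁻¹ = [[2, -3], [-3, 4]].

W = [[2, -3], [-3, 4]]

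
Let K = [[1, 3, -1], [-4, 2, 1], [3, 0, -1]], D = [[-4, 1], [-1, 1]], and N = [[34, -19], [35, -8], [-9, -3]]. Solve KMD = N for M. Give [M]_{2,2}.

Isolating M: multiply by K⁻¹ from the left and D⁻¹ from the right, so M = K⁻¹ND⁻¹.
K has determinant 1; K⁻¹ = [[-2, 3, 5], [-1, 2, 3], [-6, 9, 14]].
det D = -3; the adjugate gives D⁻¹ = [[-1/3, 1/3], [-1/3, 4/3]].
K⁻¹N = [[-8, -1], [9, -6], [-15, 0]].
M = (K⁻¹N)D⁻¹ = [[3, -4], [-1, -5], [5, -5]].

-5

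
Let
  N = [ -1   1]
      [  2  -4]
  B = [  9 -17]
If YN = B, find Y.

Y = [[-1, 4]]

N is on the right of Y, so right-multiply by N⁻¹: Y = BN⁻¹.
det N = 2; the adjugate gives N⁻¹ = [[-2, -1/2], [-1, -1/2]].
Y = BN⁻¹ = [[9, -17]] · [[-2, -1/2], [-1, -1/2]] = [[-1, 4]].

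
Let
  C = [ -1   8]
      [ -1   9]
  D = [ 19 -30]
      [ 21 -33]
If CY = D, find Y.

C is on the left of Y, so left-multiply by C⁻¹: Y = C⁻¹D.
C has determinant -1; C⁻¹ = [[-9, 8], [-1, 1]].
Y = C⁻¹D = [[-9, 8], [-1, 1]] · [[19, -30], [21, -33]] = [[-3, 6], [2, -3]].

Y = [[-3, 6], [2, -3]]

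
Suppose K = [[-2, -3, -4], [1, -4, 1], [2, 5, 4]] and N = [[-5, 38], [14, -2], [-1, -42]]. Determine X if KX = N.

K is on the left of X, so left-multiply by K⁻¹: X = K⁻¹N.
det K = -4, so K⁻¹ = [[21/4, 2, 19/4], [1/2, 0, 1/2], [-13/4, -1, -11/4]].
X = K⁻¹N = [[21/4, 2, 19/4], [1/2, 0, 1/2], [-13/4, -1, -11/4]] · [[-5, 38], [14, -2], [-1, -42]] = [[-3, -4], [-3, -2], [5, -6]].

X = [[-3, -4], [-3, -2], [5, -6]]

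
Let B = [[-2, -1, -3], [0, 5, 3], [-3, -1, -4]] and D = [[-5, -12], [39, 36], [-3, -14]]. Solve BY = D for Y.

Y = [[-5, 0], [6, 6], [3, 2]]

Since B multiplies Y on the left, Y = B⁻¹D.
det B = -2, so B⁻¹ = [[17/2, 1/2, -6], [9/2, 1/2, -3], [-15/2, -1/2, 5]].
Y = B⁻¹D = [[17/2, 1/2, -6], [9/2, 1/2, -3], [-15/2, -1/2, 5]] · [[-5, -12], [39, 36], [-3, -14]] = [[-5, 0], [6, 6], [3, 2]].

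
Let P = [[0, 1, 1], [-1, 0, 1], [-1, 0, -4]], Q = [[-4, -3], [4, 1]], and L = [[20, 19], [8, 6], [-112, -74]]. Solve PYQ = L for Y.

Y = [[-3, 1], [-2, -3], [-5, 1]]

Left-multiply by P⁻¹ and right-multiply by Q⁻¹: Y = P⁻¹LQ⁻¹.
det P = -5, so P⁻¹ = [[0, -4/5, -1/5], [1, -1/5, 1/5], [0, 1/5, -1/5]].
det Q = 8; the adjugate gives Q⁻¹ = [[1/8, 3/8], [-1/2, -1/2]].
P⁻¹L = [[16, 10], [-4, 3], [24, 16]].
Y = (P⁻¹L)Q⁻¹ = [[-3, 1], [-2, -3], [-5, 1]].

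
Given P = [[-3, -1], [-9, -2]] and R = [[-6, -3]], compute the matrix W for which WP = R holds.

Since P sits to the right of W, W = RP⁻¹.
P has determinant -3; P⁻¹ = [[2/3, -1/3], [-3, 1]].
W = RP⁻¹ = [[-6, -3]] · [[2/3, -1/3], [-3, 1]] = [[5, -1]].

W = [[5, -1]]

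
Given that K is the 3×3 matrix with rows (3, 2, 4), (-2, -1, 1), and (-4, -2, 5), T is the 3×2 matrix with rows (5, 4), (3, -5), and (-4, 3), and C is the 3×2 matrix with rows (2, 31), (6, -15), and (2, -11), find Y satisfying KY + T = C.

Y = [[-3, 5], [3, 2], [0, 2]]

KY = C − T = [[-3, 27], [3, -10], [6, -14]].
Left-multiplying both sides by K⁻¹ gives Y = K⁻¹(C − T).
det K = 3; the adjugate gives K⁻¹ = [[-1, -6, 2], [2, 31/3, -11/3], [0, -2/3, 1/3]].
Y = K⁻¹(C − T) = [[-3, 5], [3, 2], [0, 2]].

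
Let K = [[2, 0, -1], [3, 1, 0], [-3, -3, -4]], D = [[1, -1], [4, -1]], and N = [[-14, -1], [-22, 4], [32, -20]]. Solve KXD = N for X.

Left-multiply by K⁻¹ and right-multiply by D⁻¹: X = K⁻¹ND⁻¹.
det K = -2, so K⁻¹ = [[2, -3/2, -1/2], [-6, 11/2, 3/2], [3, -3, -1]].
det D = 3, so D⁻¹ = [[-1/3, 1/3], [-4/3, 1/3]].
K⁻¹N = [[-11, 2], [11, -2], [-8, 5]].
X = (K⁻¹N)D⁻¹ = [[1, -3], [-1, 3], [-4, -1]].

X = [[1, -3], [-1, 3], [-4, -1]]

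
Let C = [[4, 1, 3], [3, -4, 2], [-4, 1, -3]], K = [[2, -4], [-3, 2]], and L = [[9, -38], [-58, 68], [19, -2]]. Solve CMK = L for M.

M = [[-1, -2], [4, -2], [4, 5]]

Isolating M: multiply by C⁻¹ from the left and K⁻¹ from the right, so M = C⁻¹LK⁻¹.
det C = 2, so C⁻¹ = [[5, 3, 7], [1/2, 0, 1/2], [-13/2, -4, -19/2]].
det K = -8; the adjugate gives K⁻¹ = [[-1/4, -1/2], [-3/8, -1/4]].
C⁻¹L = [[4, 0], [14, -20], [-7, -6]].
M = (C⁻¹L)K⁻¹ = [[-1, -2], [4, -2], [4, 5]].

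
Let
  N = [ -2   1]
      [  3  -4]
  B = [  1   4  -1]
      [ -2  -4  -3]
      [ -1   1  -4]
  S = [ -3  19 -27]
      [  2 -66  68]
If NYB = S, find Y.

Y = [[0, 0, -2], [2, -1, 3]]

Left-multiply by N⁻¹ and right-multiply by B⁻¹: Y = N⁻¹SB⁻¹.
N has determinant 5; N⁻¹ = [[-4/5, -1/5], [-3/5, -2/5]].
B has determinant 5; B⁻¹ = [[19/5, 3, -16/5], [-1, -1, 1], [-6/5, -1, 4/5]].
N⁻¹S = [[2, -2, 8], [1, 15, -11]].
Y = (N⁻¹S)B⁻¹ = [[0, 0, -2], [2, -1, 3]].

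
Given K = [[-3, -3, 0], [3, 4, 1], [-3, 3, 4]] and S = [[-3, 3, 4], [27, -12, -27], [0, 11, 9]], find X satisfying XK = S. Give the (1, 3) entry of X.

Since K sits to the right of X, X = SK⁻¹.
det K = 6, so K⁻¹ = [[13/6, 2, -1/2], [-5/2, -2, 1/2], [7/2, 3, -1/2]].
X = SK⁻¹ = [[-3, 3, 4], [27, -12, -27], [0, 11, 9]] · [[13/6, 2, -1/2], [-5/2, -2, 1/2], [7/2, 3, -1/2]] = [[0, 0, 1], [-6, -3, -6], [4, 5, 1]].

1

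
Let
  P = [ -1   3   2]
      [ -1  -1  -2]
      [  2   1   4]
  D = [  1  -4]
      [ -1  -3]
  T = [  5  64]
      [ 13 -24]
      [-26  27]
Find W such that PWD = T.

Left-multiply by P⁻¹ and right-multiply by D⁻¹: W = P⁻¹TD⁻¹.
det P = 4; the adjugate gives P⁻¹ = [[-1/2, -5/2, -1], [0, -2, -1], [1/4, 7/4, 1]].
det D = -7, so D⁻¹ = [[3/7, -4/7], [-1/7, -1/7]].
P⁻¹T = [[-9, 1], [0, 21], [-2, 1]].
W = (P⁻¹T)D⁻¹ = [[-4, 5], [-3, -3], [-1, 1]].

W = [[-4, 5], [-3, -3], [-1, 1]]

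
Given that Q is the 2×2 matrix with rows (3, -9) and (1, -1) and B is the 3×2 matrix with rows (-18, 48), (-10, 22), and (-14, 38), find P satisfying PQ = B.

P = [[-5, -3], [-2, -4], [-4, -2]]

Since Q sits to the right of P, P = BQ⁻¹.
Q has determinant 6; Q⁻¹ = [[-1/6, 3/2], [-1/6, 1/2]].
P = BQ⁻¹ = [[-18, 48], [-10, 22], [-14, 38]] · [[-1/6, 3/2], [-1/6, 1/2]] = [[-5, -3], [-2, -4], [-4, -2]].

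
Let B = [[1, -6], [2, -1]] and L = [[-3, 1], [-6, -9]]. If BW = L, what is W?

W = [[-3, -5], [0, -1]]

Left-multiplying both sides by B⁻¹ gives W = B⁻¹L.
B has determinant 11; B⁻¹ = [[-1/11, 6/11], [-2/11, 1/11]].
W = B⁻¹L = [[-1/11, 6/11], [-2/11, 1/11]] · [[-3, 1], [-6, -9]] = [[-3, -5], [0, -1]].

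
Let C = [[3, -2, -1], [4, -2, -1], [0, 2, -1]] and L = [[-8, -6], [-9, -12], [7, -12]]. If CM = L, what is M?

Since C multiplies M on the left, M = C⁻¹L.
det C = -4; the adjugate gives C⁻¹ = [[-1, 1, 0], [-1, 3/4, 1/4], [-2, 3/2, -1/2]].
M = C⁻¹L = [[-1, 1, 0], [-1, 3/4, 1/4], [-2, 3/2, -1/2]] · [[-8, -6], [-9, -12], [7, -12]] = [[-1, -6], [3, -6], [-1, 0]].

M = [[-1, -6], [3, -6], [-1, 0]]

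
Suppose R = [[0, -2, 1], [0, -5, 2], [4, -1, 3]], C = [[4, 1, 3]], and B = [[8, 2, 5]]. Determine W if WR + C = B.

W = [[-1, 0, 1]]

WR = B − C = [[4, 1, 2]].
Since R sits to the right of W, W = (B − C)R⁻¹.
det R = 4, so R⁻¹ = [[-13/4, 5/4, 1/4], [2, -1, 0], [5, -2, 0]].
W = (B − C)R⁻¹ = [[-1, 0, 1]].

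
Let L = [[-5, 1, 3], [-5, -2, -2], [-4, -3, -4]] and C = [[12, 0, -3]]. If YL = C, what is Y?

Y = [[-3, 3, -3]]

Since L sits to the right of Y, Y = CL⁻¹.
det L = -1; the adjugate gives L⁻¹ = [[-2, 5, -4], [12, -32, 25], [-7, 19, -15]].
Y = CL⁻¹ = [[12, 0, -3]] · [[-2, 5, -4], [12, -32, 25], [-7, 19, -15]] = [[-3, 3, -3]].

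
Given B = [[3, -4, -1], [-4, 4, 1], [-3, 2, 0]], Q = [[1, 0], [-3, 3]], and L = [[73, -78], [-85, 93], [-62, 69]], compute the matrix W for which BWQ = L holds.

Isolating W: multiply by B⁻¹ from the left and Q⁻¹ from the right, so W = B⁻¹LQ⁻¹.
det B = 2, so B⁻¹ = [[-1, -1, 0], [-3/2, -3/2, 1/2], [2, 3, -2]].
Q has determinant 3; Q⁻¹ = [[1, 0], [1, 1/3]].
B⁻¹L = [[12, -15], [-13, 12], [15, -15]].
W = (B⁻¹L)Q⁻¹ = [[-3, -5], [-1, 4], [0, -5]].

W = [[-3, -5], [-1, 4], [0, -5]]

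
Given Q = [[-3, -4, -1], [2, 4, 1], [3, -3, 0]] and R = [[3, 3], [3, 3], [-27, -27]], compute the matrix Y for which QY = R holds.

Y = [[-6, -6], [3, 3], [3, 3]]

Q is on the left of Y, so left-multiply by Q⁻¹: Y = Q⁻¹R.
det Q = -3, so Q⁻¹ = [[-1, -1, 0], [-1, -1, -1/3], [6, 7, 4/3]].
Y = Q⁻¹R = [[-1, -1, 0], [-1, -1, -1/3], [6, 7, 4/3]] · [[3, 3], [3, 3], [-27, -27]] = [[-6, -6], [3, 3], [3, 3]].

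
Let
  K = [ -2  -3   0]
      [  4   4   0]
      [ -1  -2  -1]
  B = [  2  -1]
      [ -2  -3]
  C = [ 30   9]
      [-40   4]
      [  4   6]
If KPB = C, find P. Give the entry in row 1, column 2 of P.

-3

Left-multiply by K⁻¹ and right-multiply by B⁻¹: P = K⁻¹CB⁻¹.
K has determinant -4; K⁻¹ = [[1, 3/4, 0], [-1, -1/2, 0], [1, 1/4, -1]].
det B = -8, so B⁻¹ = [[3/8, -1/8], [-1/4, -1/4]].
K⁻¹C = [[0, 12], [-10, -11], [16, 4]].
P = (K⁻¹C)B⁻¹ = [[-3, -3], [-1, 4], [5, -3]].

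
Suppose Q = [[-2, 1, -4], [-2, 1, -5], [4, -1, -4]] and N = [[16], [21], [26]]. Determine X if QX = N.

Q is on the left of X, so left-multiply by Q⁻¹: X = Q⁻¹N.
det Q = -2; the adjugate gives Q⁻¹ = [[9/2, -4, 1/2], [14, -12, 1], [1, -1, 0]].
X = Q⁻¹N = [[9/2, -4, 1/2], [14, -12, 1], [1, -1, 0]] · [[16], [21], [26]] = [[1], [-2], [-5]].

X = [[1], [-2], [-5]]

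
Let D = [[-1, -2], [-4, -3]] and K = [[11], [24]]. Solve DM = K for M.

Left-multiplying both sides by D⁻¹ gives M = D⁻¹K.
det D = -5; the adjugate gives D⁻¹ = [[3/5, -2/5], [-4/5, 1/5]].
M = D⁻¹K = [[3/5, -2/5], [-4/5, 1/5]] · [[11], [24]] = [[-3], [-4]].

M = [[-3], [-4]]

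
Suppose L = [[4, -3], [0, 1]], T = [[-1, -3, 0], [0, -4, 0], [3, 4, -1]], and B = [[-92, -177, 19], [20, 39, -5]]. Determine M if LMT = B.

Isolating M: multiply by L⁻¹ from the left and T⁻¹ from the right, so M = L⁻¹BT⁻¹.
L has determinant 4; L⁻¹ = [[1/4, 3/4], [0, 1]].
det T = -4; the adjugate gives T⁻¹ = [[-1, 3/4, 0], [0, -1/4, 0], [-3, 5/4, -1]].
L⁻¹B = [[-8, -15, 1], [20, 39, -5]].
M = (L⁻¹B)T⁻¹ = [[5, -1, -1], [-5, -1, 5]].

M = [[5, -1, -1], [-5, -1, 5]]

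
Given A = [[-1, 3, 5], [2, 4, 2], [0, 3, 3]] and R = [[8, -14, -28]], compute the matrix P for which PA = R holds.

Right-multiplying both sides by A⁻¹ gives P = RA⁻¹.
det A = 6, so A⁻¹ = [[1, 1, -7/3], [-1, -1/2, 2], [1, 1/2, -5/3]].
P = RA⁻¹ = [[8, -14, -28]] · [[1, 1, -7/3], [-1, -1/2, 2], [1, 1/2, -5/3]] = [[-6, 1, 0]].

P = [[-6, 1, 0]]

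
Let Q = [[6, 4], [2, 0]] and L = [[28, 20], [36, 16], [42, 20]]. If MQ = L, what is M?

M = [[5, -1], [4, 6], [5, 6]]

Q is on the right of M, so right-multiply by Q⁻¹: M = LQ⁻¹.
det Q = -8; the adjugate gives Q⁻¹ = [[0, 1/2], [1/4, -3/4]].
M = LQ⁻¹ = [[28, 20], [36, 16], [42, 20]] · [[0, 1/2], [1/4, -3/4]] = [[5, -1], [4, 6], [5, 6]].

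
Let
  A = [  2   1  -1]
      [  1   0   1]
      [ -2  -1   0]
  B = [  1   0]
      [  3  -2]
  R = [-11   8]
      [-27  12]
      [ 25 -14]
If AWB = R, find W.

Left-multiply by A⁻¹ and right-multiply by B⁻¹: W = A⁻¹RB⁻¹.
A has determinant 1; A⁻¹ = [[1, 1, 1], [-2, -2, -3], [-1, 0, -1]].
B has determinant -2; B⁻¹ = [[1, 0], [3/2, -1/2]].
A⁻¹R = [[-13, 6], [1, 2], [-14, 6]].
W = (A⁻¹R)B⁻¹ = [[-4, -3], [4, -1], [-5, -3]].

W = [[-4, -3], [4, -1], [-5, -3]]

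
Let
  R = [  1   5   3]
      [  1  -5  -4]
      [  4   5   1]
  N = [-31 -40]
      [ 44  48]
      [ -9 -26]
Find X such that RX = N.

X = [[4, 2], [-4, -6], [-5, -4]]

R is on the left of X, so left-multiply by R⁻¹: X = R⁻¹N.
det R = 5, so R⁻¹ = [[3, 2, -1], [-17/5, -11/5, 7/5], [5, 3, -2]].
X = R⁻¹N = [[3, 2, -1], [-17/5, -11/5, 7/5], [5, 3, -2]] · [[-31, -40], [44, 48], [-9, -26]] = [[4, 2], [-4, -6], [-5, -4]].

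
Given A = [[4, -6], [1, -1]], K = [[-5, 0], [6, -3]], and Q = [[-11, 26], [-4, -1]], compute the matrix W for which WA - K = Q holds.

W = [[-5, 4], [1, -2]]

WA = Q + K = [[-16, 26], [2, -4]].
Right-multiplying both sides by A⁻¹ gives W = (Q + K)A⁻¹.
A has determinant 2; A⁻¹ = [[-1/2, 3], [-1/2, 2]].
W = (Q + K)A⁻¹ = [[-5, 4], [1, -2]].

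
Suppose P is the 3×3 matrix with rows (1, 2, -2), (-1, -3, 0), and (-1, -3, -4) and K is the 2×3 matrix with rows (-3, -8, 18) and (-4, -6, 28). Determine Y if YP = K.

Y = [[-1, 6, -4], [-6, 2, -4]]

P is on the right of Y, so right-multiply by P⁻¹: Y = KP⁻¹.
P has determinant 4; P⁻¹ = [[3, 7/2, -3/2], [-1, -3/2, 1/2], [0, 1/4, -1/4]].
Y = KP⁻¹ = [[-3, -8, 18], [-4, -6, 28]] · [[3, 7/2, -3/2], [-1, -3/2, 1/2], [0, 1/4, -1/4]] = [[-1, 6, -4], [-6, 2, -4]].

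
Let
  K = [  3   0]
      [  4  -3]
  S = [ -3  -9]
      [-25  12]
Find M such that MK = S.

M = [[-5, 3], [-3, -4]]

Since K sits to the right of M, M = SK⁻¹.
det K = -9, so K⁻¹ = [[1/3, 0], [4/9, -1/3]].
M = SK⁻¹ = [[-3, -9], [-25, 12]] · [[1/3, 0], [4/9, -1/3]] = [[-5, 3], [-3, -4]].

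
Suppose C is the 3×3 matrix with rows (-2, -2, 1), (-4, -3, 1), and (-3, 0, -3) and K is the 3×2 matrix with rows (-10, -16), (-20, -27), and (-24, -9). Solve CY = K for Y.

Since C multiplies Y on the left, Y = C⁻¹K.
det C = 3, so C⁻¹ = [[3, -2, 1/3], [-5, 3, -2/3], [-3, 2, -2/3]].
Y = C⁻¹K = [[3, -2, 1/3], [-5, 3, -2/3], [-3, 2, -2/3]] · [[-10, -16], [-20, -27], [-24, -9]] = [[2, 3], [6, 5], [6, 0]].

Y = [[2, 3], [6, 5], [6, 0]]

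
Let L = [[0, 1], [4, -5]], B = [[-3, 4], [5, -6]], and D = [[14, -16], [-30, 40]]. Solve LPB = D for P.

Isolating P: multiply by L⁻¹ from the left and B⁻¹ from the right, so P = L⁻¹DB⁻¹.
det L = -4; the adjugate gives L⁻¹ = [[5/4, 1/4], [1, 0]].
B has determinant -2; B⁻¹ = [[3, 2], [5/2, 3/2]].
L⁻¹D = [[10, -10], [14, -16]].
P = (L⁻¹D)B⁻¹ = [[5, 5], [2, 4]].

P = [[5, 5], [2, 4]]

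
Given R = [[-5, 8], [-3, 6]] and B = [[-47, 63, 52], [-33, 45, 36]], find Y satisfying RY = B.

Since R multiplies Y on the left, Y = R⁻¹B.
det R = -6; the adjugate gives R⁻¹ = [[-1, 4/3], [-1/2, 5/6]].
Y = R⁻¹B = [[-1, 4/3], [-1/2, 5/6]] · [[-47, 63, 52], [-33, 45, 36]] = [[3, -3, -4], [-4, 6, 4]].

Y = [[3, -3, -4], [-4, 6, 4]]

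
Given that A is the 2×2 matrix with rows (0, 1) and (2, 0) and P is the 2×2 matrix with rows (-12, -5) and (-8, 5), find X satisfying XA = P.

Right-multiplying both sides by A⁻¹ gives X = PA⁻¹.
det A = -2, so A⁻¹ = [[0, 1/2], [1, 0]].
X = PA⁻¹ = [[-12, -5], [-8, 5]] · [[0, 1/2], [1, 0]] = [[-5, -6], [5, -4]].

X = [[-5, -6], [5, -4]]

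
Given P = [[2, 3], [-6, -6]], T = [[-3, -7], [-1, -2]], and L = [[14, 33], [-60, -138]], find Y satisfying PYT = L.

Y = [[-4, -4], [1, 3]]

Left-multiply by P⁻¹ and right-multiply by T⁻¹: Y = P⁻¹LT⁻¹.
det P = 6, so P⁻¹ = [[-1, -1/2], [1, 1/3]].
T has determinant -1; T⁻¹ = [[2, -7], [-1, 3]].
P⁻¹L = [[16, 36], [-6, -13]].
Y = (P⁻¹L)T⁻¹ = [[-4, -4], [1, 3]].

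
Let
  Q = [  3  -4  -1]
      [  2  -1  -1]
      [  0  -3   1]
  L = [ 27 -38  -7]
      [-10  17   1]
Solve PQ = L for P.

Right-multiplying both sides by Q⁻¹ gives P = LQ⁻¹.
Q has determinant 2; Q⁻¹ = [[-2, 7/2, 3/2], [-1, 3/2, 1/2], [-3, 9/2, 5/2]].
P = LQ⁻¹ = [[27, -38, -7], [-10, 17, 1]] · [[-2, 7/2, 3/2], [-1, 3/2, 1/2], [-3, 9/2, 5/2]] = [[5, 6, 4], [0, -5, -4]].

P = [[5, 6, 4], [0, -5, -4]]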